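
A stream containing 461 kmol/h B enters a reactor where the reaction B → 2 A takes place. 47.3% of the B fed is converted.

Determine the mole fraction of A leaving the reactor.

B reacted = 0.473 × 461 = 218.1 kmol/h; ν_B = −1, so ξ = 218.1/1 = 218.1 kmol/h.
Outlet amounts (n = n₀ + ν ξ):
  B: 461 − 1(218.1) = 242.9
  A: 0 + 2(218.1) = 436.1
Total out = 679.1 kmol/h; y_A = 436.1 / 679.1 = 0.6422.

0.642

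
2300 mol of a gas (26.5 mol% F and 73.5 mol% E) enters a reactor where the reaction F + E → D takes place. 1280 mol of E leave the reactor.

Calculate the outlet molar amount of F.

For E: n = n₀ − 1ξ → 1280 = 1690 − 1ξ, giving ξ = 410.5 mol.
Outlet amounts (n = n₀ + ν ξ):
  F: 609.5 − 1(410.5) = 199
  E: 1690 − 1(410.5) = 1280
  D: 0 + 1(410.5) = 410.5

199 mol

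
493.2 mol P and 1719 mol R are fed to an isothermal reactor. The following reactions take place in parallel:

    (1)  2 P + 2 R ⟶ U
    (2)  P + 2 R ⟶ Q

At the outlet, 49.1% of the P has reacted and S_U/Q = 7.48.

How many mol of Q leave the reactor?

Conversion of P: P consumed = 0.491 × 493.2 = 242.2 mol = 2ξ₁ + 1ξ₂.
Selectivity: 1ξ₁ / (1ξ₂) = 7.48 → ξ₁ = 7.48 ξ₂.
Substitute: (2·7.48 + 1) ξ₂ = 242.2 → ξ₂ = 15.17 mol, ξ₁ = 113.5 mol.
Outlet amounts (n = n₀ + Σ ν·ξ):
  P: 493.2 − 2(113.5) − 1(15.17) = 251
  R: 1719 − 2(113.5) − 2(15.17) = 1462
  U: 0 + 1(113.5) = 113.5
  Q: 0 + 1(15.17) = 15.17

15.2 mol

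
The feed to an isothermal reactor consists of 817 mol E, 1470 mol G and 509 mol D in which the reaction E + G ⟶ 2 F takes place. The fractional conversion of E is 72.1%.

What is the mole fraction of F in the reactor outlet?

E reacted = 0.721 × 817 = 589.1 mol; ν_E = −1, so ξ = 589.1/1 = 589.1 mol.
Outlet amounts (n = n₀ + ν ξ):
  E: 817 − 1(589.1) = 227.9
  G: 1470 − 1(589.1) = 880.9
  F: 0 + 2(589.1) = 1178
  D: 509 (inert)
Total out = 2796 mol; y_F = 1178 / 2796 = 0.4214.

0.421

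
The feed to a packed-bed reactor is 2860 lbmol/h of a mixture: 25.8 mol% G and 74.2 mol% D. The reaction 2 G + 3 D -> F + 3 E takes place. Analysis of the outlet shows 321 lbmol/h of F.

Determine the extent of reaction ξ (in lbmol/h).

ξ = 321 lbmol/h

For F: n = n₀ + 1ξ → 321 = 0 + 1ξ, giving ξ = 321 lbmol/h.
Outlet amounts (n = n₀ + ν ξ):
  G: 737.9 − 2(321) = 95.88
  D: 2122 − 3(321) = 1159
  F: 0 + 1(321) = 321
  E: 0 + 3(321) = 963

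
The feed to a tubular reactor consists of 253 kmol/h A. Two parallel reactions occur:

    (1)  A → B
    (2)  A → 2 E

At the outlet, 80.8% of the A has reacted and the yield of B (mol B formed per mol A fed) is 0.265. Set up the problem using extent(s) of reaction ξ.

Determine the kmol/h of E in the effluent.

Yield of B: 1ξ₁ / 253 = 0.265 → ξ₁ = 67.05 kmol/h.
Conversion of A: 1ξ₁ + 1ξ₂ = 0.808 × 253 = 204.4 → ξ₂ = 137.4 kmol/h.
Outlet amounts (n = n₀ + Σ ν·ξ):
  A: 253 − 1(67.05) − 1(137.4) = 48.58
  B: 0 + 1(67.05) = 67.05
  E: 0 + 2(137.4) = 274.8

275 kmol/h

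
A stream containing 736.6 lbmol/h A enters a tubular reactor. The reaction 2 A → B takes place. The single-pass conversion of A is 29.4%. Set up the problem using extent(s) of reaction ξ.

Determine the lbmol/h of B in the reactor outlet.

108 lbmol/h

A reacted = 0.294 × 736.6 = 216.6 lbmol/h; ν_A = −2, so ξ = 216.6/2 = 108.3 lbmol/h.
Outlet amounts (n = n₀ + ν ξ):
  A: 736.6 − 2(108.3) = 520
  B: 0 + 1(108.3) = 108.3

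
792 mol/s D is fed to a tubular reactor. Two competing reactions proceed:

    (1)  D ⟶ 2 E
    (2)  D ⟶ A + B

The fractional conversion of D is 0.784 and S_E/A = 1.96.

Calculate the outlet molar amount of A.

Conversion of D: D consumed = 0.784 × 792 = 620.9 mol/s = 1ξ₁ + 1ξ₂.
Selectivity: 2ξ₁ / (1ξ₂) = 1.96 → ξ₁ = 0.98 ξ₂.
Substitute: (1·0.98 + 1) ξ₂ = 620.9 → ξ₂ = 313.6 mol/s, ξ₁ = 307.3 mol/s.
Outlet amounts (n = n₀ + Σ ν·ξ):
  D: 792 − 1(307.3) − 1(313.6) = 171.1
  E: 0 + 2(307.3) = 614.7
  A: 0 + 1(313.6) = 313.6
  B: 0 + 1(313.6) = 313.6

314 mol/s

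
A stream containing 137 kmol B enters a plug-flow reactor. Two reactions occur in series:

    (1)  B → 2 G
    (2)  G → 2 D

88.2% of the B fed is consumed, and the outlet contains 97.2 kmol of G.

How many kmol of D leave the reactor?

Conversion of B: B consumed = 1ξ₁ = 0.882 × 137 → ξ₁ = 120.8 kmol.
G balance: n_G = 0 + 2ξ₁ − 1ξ₂ = 97.2 → ξ₂ = (2·120.8 − 97.2)/1 = 144.5 kmol.
Outlet amounts (n = n₀ + Σ ν·ξ):
  B: 137 − 1(120.8) = 16.17
  G: 0 + 2(120.8) − 1(144.5) = 97.2
  D: 0 + 2(144.5) = 288.9

289 kmol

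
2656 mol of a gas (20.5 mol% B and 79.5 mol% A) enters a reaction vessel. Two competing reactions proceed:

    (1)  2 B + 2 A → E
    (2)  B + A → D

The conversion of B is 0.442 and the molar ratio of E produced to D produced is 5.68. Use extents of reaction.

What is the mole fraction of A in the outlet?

Conversion of B: B consumed = 0.442 × 544.5 = 240.7 mol = 2ξ₁ + 1ξ₂.
Selectivity: 1ξ₁ / (1ξ₂) = 5.68 → ξ₁ = 5.68 ξ₂.
Substitute: (2·5.68 + 1) ξ₂ = 240.7 → ξ₂ = 19.47 mol, ξ₁ = 110.6 mol.
Outlet amounts (n = n₀ + Σ ν·ξ):
  B: 544.5 − 2(110.6) − 1(19.47) = 303.8
  A: 2112 − 2(110.6) − 1(19.47) = 1871
  E: 0 + 1(110.6) = 110.6
  D: 0 + 1(19.47) = 19.47
Total out = 2305 mol; y_A = 1871 / 2305 = 0.8117.

0.812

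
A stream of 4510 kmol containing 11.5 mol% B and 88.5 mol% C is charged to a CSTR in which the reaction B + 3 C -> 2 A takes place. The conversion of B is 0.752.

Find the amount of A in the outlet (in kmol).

780 kmol

B reacted = 0.752 × 518.6 = 390 kmol; ν_B = −1, so ξ = 390/1 = 390 kmol.
Outlet amounts (n = n₀ + ν ξ):
  B: 518.6 − 1(390) = 128.6
  C: 3991 − 3(390) = 2821
  A: 0 + 2(390) = 780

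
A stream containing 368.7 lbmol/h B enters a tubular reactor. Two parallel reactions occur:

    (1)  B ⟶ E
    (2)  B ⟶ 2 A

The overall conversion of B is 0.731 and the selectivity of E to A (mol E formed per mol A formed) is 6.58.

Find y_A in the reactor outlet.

0.0982

Conversion of B: B consumed = 0.731 × 368.7 = 269.5 lbmol/h = 1ξ₁ + 1ξ₂.
Selectivity: 1ξ₁ / (2ξ₂) = 6.58 → ξ₁ = 13.16 ξ₂.
Substitute: (1·13.16 + 1) ξ₂ = 269.5 → ξ₂ = 19.03 lbmol/h, ξ₁ = 250.5 lbmol/h.
Outlet amounts (n = n₀ + Σ ν·ξ):
  B: 368.7 − 1(250.5) − 1(19.03) = 99.18
  E: 0 + 1(250.5) = 250.5
  A: 0 + 2(19.03) = 38.07
Total out = 387.7 lbmol/h; y_A = 38.07 / 387.7 = 0.09818.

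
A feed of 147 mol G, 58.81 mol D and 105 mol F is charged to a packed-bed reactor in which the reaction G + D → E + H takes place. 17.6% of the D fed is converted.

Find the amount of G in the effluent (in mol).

D reacted = 0.176 × 58.81 = 10.35 mol; ν_D = −1, so ξ = 10.35/1 = 10.35 mol.
Outlet amounts (n = n₀ + ν ξ):
  G: 147 − 1(10.35) = 136.6
  D: 58.81 − 1(10.35) = 48.46
  E: 0 + 1(10.35) = 10.35
  H: 0 + 1(10.35) = 10.35
  F: 105 (inert)

137 mol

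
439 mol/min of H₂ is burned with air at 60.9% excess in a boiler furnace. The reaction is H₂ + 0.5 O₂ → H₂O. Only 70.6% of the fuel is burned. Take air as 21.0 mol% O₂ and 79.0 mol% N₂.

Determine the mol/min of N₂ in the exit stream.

Stoichiometric O₂ = 0.5 × 439 = 219.5 mol/min; O₂ fed = 219.5 × 1.609 = 353.2 mol/min.
N₂ fed = 353.2 × 79/21 = 1329 mol/min.
Fuel reacted = 0.706 × 439 → ξ = 309.9 mol/min.
Outlet (n = n₀ + ν ξ):
  H₂: 439 − 1(309.9) = 129.1
  O₂: 353.2 − 0.5(309.9) = 198.2
  N₂: 1329 (inert)
  H₂O: 0 + 1(309.9) = 309.9

1330 mol/min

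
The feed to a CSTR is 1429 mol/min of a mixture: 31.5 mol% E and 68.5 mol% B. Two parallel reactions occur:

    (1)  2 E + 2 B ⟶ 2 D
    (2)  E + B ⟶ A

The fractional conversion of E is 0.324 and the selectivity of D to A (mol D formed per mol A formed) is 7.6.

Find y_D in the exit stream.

Conversion of E: E consumed = 0.324 × 450.1 = 145.8 mol/min = 2ξ₁ + 1ξ₂.
Selectivity: 2ξ₁ / (1ξ₂) = 7.6 → ξ₁ = 3.8 ξ₂.
Substitute: (2·3.8 + 1) ξ₂ = 145.8 → ξ₂ = 16.96 mol/min, ξ₁ = 64.44 mol/min.
Outlet amounts (n = n₀ + Σ ν·ξ):
  E: 450.1 − 2(64.44) − 1(16.96) = 304.3
  B: 978.9 − 2(64.44) − 1(16.96) = 833
  D: 0 + 2(64.44) = 128.9
  A: 0 + 1(16.96) = 16.96
Total out = 1283 mol/min; y_D = 128.9 / 1283 = 0.1004.

0.1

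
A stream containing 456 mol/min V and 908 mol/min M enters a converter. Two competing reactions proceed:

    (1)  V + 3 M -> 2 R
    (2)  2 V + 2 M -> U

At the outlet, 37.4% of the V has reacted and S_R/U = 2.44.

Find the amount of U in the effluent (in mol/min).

Conversion of V: V consumed = 0.374 × 456 = 170.5 mol/min = 1ξ₁ + 2ξ₂.
Selectivity: 2ξ₁ / (1ξ₂) = 2.44 → ξ₁ = 1.22 ξ₂.
Substitute: (1·1.22 + 2) ξ₂ = 170.5 → ξ₂ = 52.96 mol/min, ξ₁ = 64.62 mol/min.
Outlet amounts (n = n₀ + Σ ν·ξ):
  V: 456 − 1(64.62) − 2(52.96) = 285.5
  M: 908 − 3(64.62) − 2(52.96) = 608.2
  R: 0 + 2(64.62) = 129.2
  U: 0 + 1(52.96) = 52.96

53 mol/min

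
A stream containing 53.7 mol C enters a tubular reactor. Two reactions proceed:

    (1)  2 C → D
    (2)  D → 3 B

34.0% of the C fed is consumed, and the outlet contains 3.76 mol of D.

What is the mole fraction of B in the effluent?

Conversion of C: C consumed = 2ξ₁ = 0.34 × 53.7 → ξ₁ = 9.129 mol.
D balance: n_D = 0 + 1ξ₁ − 1ξ₂ = 3.76 → ξ₂ = (1·9.129 − 3.76)/1 = 5.369 mol.
Outlet amounts (n = n₀ + Σ ν·ξ):
  C: 53.7 − 2(9.129) = 35.44
  D: 0 + 1(9.129) − 1(5.369) = 3.76
  B: 0 + 3(5.369) = 16.11
Total out = 55.31 mol; y_B = 16.11 / 55.31 = 0.2912.

0.291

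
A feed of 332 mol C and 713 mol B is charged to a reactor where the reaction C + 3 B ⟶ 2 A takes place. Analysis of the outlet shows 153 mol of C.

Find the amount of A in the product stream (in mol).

358 mol

For C: n = n₀ − 1ξ → 153 = 332 − 1ξ, giving ξ = 179 mol.
Outlet amounts (n = n₀ + ν ξ):
  C: 332 − 1(179) = 153
  B: 713 − 3(179) = 176
  A: 0 + 2(179) = 358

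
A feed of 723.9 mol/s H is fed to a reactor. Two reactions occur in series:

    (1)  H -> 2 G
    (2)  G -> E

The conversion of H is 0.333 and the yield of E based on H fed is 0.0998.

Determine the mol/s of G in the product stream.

Conversion of H: H consumed = 1ξ₁ = 0.333 × 723.9 → ξ₁ = 241.1 mol/s.
Yield of E: 1ξ₂ / 723.9 = 0.0998 → ξ₂ = 72.25 mol/s.
Outlet amounts (n = n₀ + Σ ν·ξ):
  H: 723.9 − 1(241.1) = 482.8
  G: 0 + 2(241.1) − 1(72.25) = 409.9
  E: 0 + 1(72.25) = 72.25

410 mol/s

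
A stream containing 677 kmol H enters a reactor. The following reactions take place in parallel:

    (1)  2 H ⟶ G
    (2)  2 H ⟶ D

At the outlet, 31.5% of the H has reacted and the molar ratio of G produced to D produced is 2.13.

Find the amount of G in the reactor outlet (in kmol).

Conversion of H: H consumed = 0.315 × 677 = 213.3 kmol = 2ξ₁ + 2ξ₂.
Selectivity: 1ξ₁ / (1ξ₂) = 2.13 → ξ₁ = 2.13 ξ₂.
Substitute: (2·2.13 + 2) ξ₂ = 213.3 → ξ₂ = 34.07 kmol, ξ₁ = 72.56 kmol.
Outlet amounts (n = n₀ + Σ ν·ξ):
  H: 677 − 2(72.56) − 2(34.07) = 463.7
  G: 0 + 1(72.56) = 72.56
  D: 0 + 1(34.07) = 34.07

72.6 kmol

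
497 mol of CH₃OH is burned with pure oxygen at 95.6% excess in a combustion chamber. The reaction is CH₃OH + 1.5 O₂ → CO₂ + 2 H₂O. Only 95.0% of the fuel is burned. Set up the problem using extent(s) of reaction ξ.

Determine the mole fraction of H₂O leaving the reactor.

Stoichiometric O₂ = 1.5 × 497 = 745.5 mol; O₂ fed = 745.5 × 1.956 = 1458 mol.
Fuel reacted = 0.95 × 497 → ξ = 472.1 mol.
Outlet (n = n₀ + ν ξ):
  CH₃OH: 497 − 1(472.1) = 24.85
  O₂: 1458 − 1.5(472.1) = 750
  CO₂: 0 + 1(472.1) = 472.1
  H₂O: 0 + 2(472.1) = 944.3
Total out = 2191 mol; y_H₂O = 944.3 / 2191 = 0.4309.

0.431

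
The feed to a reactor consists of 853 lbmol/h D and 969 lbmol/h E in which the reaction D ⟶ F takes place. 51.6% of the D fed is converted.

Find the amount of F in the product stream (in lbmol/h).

440 lbmol/h

D reacted = 0.516 × 853 = 440.1 lbmol/h; ν_D = −1, so ξ = 440.1/1 = 440.1 lbmol/h.
Outlet amounts (n = n₀ + ν ξ):
  D: 853 − 1(440.1) = 412.9
  F: 0 + 1(440.1) = 440.1
  E: 969 (inert)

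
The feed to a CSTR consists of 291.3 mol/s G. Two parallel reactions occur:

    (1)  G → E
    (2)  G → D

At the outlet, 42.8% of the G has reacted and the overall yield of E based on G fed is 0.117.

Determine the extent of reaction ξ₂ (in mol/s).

ξ₂ = 90.6 mol/s

Yield of E: 1ξ₁ / 291.3 = 0.117 → ξ₁ = 34.08 mol/s.
Conversion of G: 1ξ₁ + 1ξ₂ = 0.428 × 291.3 = 124.7 → ξ₂ = 90.59 mol/s.
Outlet amounts (n = n₀ + Σ ν·ξ):
  G: 291.3 − 1(34.08) − 1(90.59) = 166.6
  E: 0 + 1(34.08) = 34.08
  D: 0 + 1(90.59) = 90.59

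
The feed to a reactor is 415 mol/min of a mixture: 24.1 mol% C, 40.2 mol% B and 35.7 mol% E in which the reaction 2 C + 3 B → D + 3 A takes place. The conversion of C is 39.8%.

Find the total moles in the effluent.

C reacted = 0.398 × 100 = 39.81 mol/min; ν_C = −2, so ξ = 39.81/2 = 19.9 mol/min.
Outlet amounts (n = n₀ + ν ξ):
  C: 100 − 2(19.9) = 60.21
  B: 166.8 − 3(19.9) = 107.1
  D: 0 + 1(19.9) = 19.9
  A: 0 + 3(19.9) = 59.71
  E: 148.2 (inert)
Total out = 60.21 + 107.1 + 19.9 + 59.71 + 148.2 = 395.1 mol/min.

395 mol/min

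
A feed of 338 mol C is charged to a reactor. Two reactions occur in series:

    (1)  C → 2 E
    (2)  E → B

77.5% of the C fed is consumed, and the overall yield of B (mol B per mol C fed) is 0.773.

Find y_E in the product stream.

Conversion of C: C consumed = 1ξ₁ = 0.775 × 338 → ξ₁ = 261.9 mol.
Yield of B: 1ξ₂ / 338 = 0.773 → ξ₂ = 261.3 mol.
Outlet amounts (n = n₀ + Σ ν·ξ):
  C: 338 − 1(261.9) = 76.05
  E: 0 + 2(261.9) − 1(261.3) = 262.6
  B: 0 + 1(261.3) = 261.3
Total out = 600 mol; y_E = 262.6 / 600 = 0.4377.

0.438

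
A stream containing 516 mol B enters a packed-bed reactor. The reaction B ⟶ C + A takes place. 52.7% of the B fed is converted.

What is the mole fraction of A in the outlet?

B reacted = 0.527 × 516 = 271.9 mol; ν_B = −1, so ξ = 271.9/1 = 271.9 mol.
Outlet amounts (n = n₀ + ν ξ):
  B: 516 − 1(271.9) = 244.1
  C: 0 + 1(271.9) = 271.9
  A: 0 + 1(271.9) = 271.9
Total out = 787.9 mol; y_A = 271.9 / 787.9 = 0.3451.

0.345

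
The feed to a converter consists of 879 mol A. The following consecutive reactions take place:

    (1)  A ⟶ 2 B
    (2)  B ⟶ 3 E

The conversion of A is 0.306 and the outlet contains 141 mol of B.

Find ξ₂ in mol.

Conversion of A: A consumed = 1ξ₁ = 0.306 × 879 → ξ₁ = 269 mol.
B balance: n_B = 0 + 2ξ₁ − 1ξ₂ = 141 → ξ₂ = (2·269 − 141)/1 = 396.9 mol.
Outlet amounts (n = n₀ + Σ ν·ξ):
  A: 879 − 1(269) = 610
  B: 0 + 2(269) − 1(396.9) = 141
  E: 0 + 3(396.9) = 1191

ξ₂ = 397 mol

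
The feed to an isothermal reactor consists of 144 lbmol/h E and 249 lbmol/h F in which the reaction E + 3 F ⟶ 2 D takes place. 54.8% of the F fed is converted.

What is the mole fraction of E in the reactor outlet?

F reacted = 0.548 × 249 = 136.5 lbmol/h; ν_F = −3, so ξ = 136.5/3 = 45.48 lbmol/h.
Outlet amounts (n = n₀ + ν ξ):
  E: 144 − 1(45.48) = 98.52
  F: 249 − 3(45.48) = 112.5
  D: 0 + 2(45.48) = 90.97
Total out = 302 lbmol/h; y_E = 98.52 / 302 = 0.3262.

0.326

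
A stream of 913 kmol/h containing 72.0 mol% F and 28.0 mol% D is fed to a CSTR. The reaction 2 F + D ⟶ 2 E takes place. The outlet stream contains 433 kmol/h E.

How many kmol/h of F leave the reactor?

224 kmol/h

For E: n = n₀ + 2ξ → 433 = 0 + 2ξ, giving ξ = 216.5 kmol/h.
Outlet amounts (n = n₀ + ν ξ):
  F: 657.4 − 2(216.5) = 224.4
  D: 255.6 − 1(216.5) = 39.14
  E: 0 + 2(216.5) = 433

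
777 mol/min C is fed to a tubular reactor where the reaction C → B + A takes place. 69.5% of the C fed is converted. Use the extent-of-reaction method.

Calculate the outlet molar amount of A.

540 mol/min

C reacted = 0.695 × 777 = 540 mol/min; ν_C = −1, so ξ = 540/1 = 540 mol/min.
Outlet amounts (n = n₀ + ν ξ):
  C: 777 − 1(540) = 237
  B: 0 + 1(540) = 540
  A: 0 + 1(540) = 540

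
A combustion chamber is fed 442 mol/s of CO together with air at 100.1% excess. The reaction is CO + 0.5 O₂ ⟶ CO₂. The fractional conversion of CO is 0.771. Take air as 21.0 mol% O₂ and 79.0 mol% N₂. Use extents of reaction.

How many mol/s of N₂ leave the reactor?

Stoichiometric O₂ = 0.5 × 442 = 221 mol/s; O₂ fed = 221 × 2.001 = 442.2 mol/s.
N₂ fed = 442.2 × 79/21 = 1664 mol/s.
Fuel reacted = 0.771 × 442 → ξ = 340.8 mol/s.
Outlet (n = n₀ + ν ξ):
  CO: 442 − 1(340.8) = 101.2
  O₂: 442.2 − 0.5(340.8) = 271.8
  N₂: 1664 (inert)
  CO₂: 0 + 1(340.8) = 340.8

1660 mol/s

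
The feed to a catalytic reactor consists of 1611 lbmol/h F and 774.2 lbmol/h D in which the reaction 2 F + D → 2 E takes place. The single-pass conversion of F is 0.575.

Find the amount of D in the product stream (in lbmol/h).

F reacted = 0.575 × 1611 = 926.3 lbmol/h; ν_F = −2, so ξ = 926.3/2 = 463.2 lbmol/h.
Outlet amounts (n = n₀ + ν ξ):
  F: 1611 − 2(463.2) = 684.7
  D: 774.2 − 1(463.2) = 311
  E: 0 + 2(463.2) = 926.3

311 lbmol/h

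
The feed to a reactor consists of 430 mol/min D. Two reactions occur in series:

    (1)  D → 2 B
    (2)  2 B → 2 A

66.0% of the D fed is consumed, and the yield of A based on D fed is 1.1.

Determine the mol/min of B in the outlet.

Conversion of D: D consumed = 1ξ₁ = 0.66 × 430 → ξ₁ = 283.8 mol/min.
Yield of A: 2ξ₂ / 430 = 1.1 → ξ₂ = 236.5 mol/min.
Outlet amounts (n = n₀ + Σ ν·ξ):
  D: 430 − 1(283.8) = 146.2
  B: 0 + 2(283.8) − 2(236.5) = 94.6
  A: 0 + 2(236.5) = 473

94.6 mol/min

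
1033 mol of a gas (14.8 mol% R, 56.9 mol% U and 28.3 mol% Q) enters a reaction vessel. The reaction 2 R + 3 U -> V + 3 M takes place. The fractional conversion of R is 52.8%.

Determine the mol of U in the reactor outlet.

467 mol

R reacted = 0.528 × 152.9 = 80.72 mol; ν_R = −2, so ξ = 80.72/2 = 40.36 mol.
Outlet amounts (n = n₀ + ν ξ):
  R: 152.9 − 2(40.36) = 72.16
  U: 587.8 − 3(40.36) = 466.7
  V: 0 + 1(40.36) = 40.36
  M: 0 + 3(40.36) = 121.1
  Q: 292.3 (inert)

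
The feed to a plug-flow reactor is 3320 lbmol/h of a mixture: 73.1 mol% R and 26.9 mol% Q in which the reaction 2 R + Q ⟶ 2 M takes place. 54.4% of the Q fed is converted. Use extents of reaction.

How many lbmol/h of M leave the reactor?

972 lbmol/h

Q reacted = 0.544 × 893.1 = 485.8 lbmol/h; ν_Q = −1, so ξ = 485.8/1 = 485.8 lbmol/h.
Outlet amounts (n = n₀ + ν ξ):
  R: 2427 − 2(485.8) = 1455
  Q: 893.1 − 1(485.8) = 407.2
  M: 0 + 2(485.8) = 971.7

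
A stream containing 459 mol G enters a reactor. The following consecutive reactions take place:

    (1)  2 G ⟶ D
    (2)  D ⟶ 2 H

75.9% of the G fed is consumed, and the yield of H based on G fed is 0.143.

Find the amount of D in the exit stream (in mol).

Conversion of G: G consumed = 2ξ₁ = 0.759 × 459 → ξ₁ = 174.2 mol.
Yield of H: 2ξ₂ / 459 = 0.143 → ξ₂ = 32.82 mol.
Outlet amounts (n = n₀ + Σ ν·ξ):
  G: 459 − 2(174.2) = 110.6
  D: 0 + 1(174.2) − 1(32.82) = 141.4
  H: 0 + 2(32.82) = 65.64

141 mol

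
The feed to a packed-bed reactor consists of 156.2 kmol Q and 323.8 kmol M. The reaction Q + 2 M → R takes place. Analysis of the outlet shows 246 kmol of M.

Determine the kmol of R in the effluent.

For M: n = n₀ − 2ξ → 246 = 323.8 − 2ξ, giving ξ = 38.9 kmol.
Outlet amounts (n = n₀ + ν ξ):
  Q: 156.2 − 1(38.9) = 117.3
  M: 323.8 − 2(38.9) = 246
  R: 0 + 1(38.9) = 38.9

38.9 kmol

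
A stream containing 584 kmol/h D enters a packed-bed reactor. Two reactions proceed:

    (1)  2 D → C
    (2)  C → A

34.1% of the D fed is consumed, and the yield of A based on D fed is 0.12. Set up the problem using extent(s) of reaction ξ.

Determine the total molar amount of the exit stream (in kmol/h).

484 kmol/h

Conversion of D: D consumed = 2ξ₁ = 0.341 × 584 → ξ₁ = 99.57 kmol/h.
Yield of A: 1ξ₂ / 584 = 0.12 → ξ₂ = 70.08 kmol/h.
Outlet amounts (n = n₀ + Σ ν·ξ):
  D: 584 − 2(99.57) = 384.9
  C: 0 + 1(99.57) − 1(70.08) = 29.49
  A: 0 + 1(70.08) = 70.08
Total out = 384.9 + 29.49 + 70.08 = 484.4 kmol/h.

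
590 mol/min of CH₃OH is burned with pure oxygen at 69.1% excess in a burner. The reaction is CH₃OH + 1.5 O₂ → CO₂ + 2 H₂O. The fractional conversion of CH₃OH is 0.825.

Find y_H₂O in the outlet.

0.418

Stoichiometric O₂ = 1.5 × 590 = 885 mol/min; O₂ fed = 885 × 1.691 = 1497 mol/min.
Fuel reacted = 0.825 × 590 → ξ = 486.8 mol/min.
Outlet (n = n₀ + ν ξ):
  CH₃OH: 590 − 1(486.8) = 103.2
  O₂: 1497 − 1.5(486.8) = 766.4
  CO₂: 0 + 1(486.8) = 486.8
  H₂O: 0 + 2(486.8) = 973.5
Total out = 2330 mol/min; y_H₂O = 973.5 / 2330 = 0.4178.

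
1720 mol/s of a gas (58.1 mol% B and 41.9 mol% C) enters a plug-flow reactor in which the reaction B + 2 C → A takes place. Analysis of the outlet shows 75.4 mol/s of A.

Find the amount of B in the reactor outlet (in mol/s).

924 mol/s

For A: n = n₀ + 1ξ → 75.4 = 0 + 1ξ, giving ξ = 75.4 mol/s.
Outlet amounts (n = n₀ + ν ξ):
  B: 999.3 − 1(75.4) = 923.9
  C: 720.7 − 2(75.4) = 569.9
  A: 0 + 1(75.4) = 75.4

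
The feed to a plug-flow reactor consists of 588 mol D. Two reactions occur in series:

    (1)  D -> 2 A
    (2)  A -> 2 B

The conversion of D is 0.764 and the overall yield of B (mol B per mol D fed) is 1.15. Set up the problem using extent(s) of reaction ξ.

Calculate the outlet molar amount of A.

560 mol

Conversion of D: D consumed = 1ξ₁ = 0.764 × 588 → ξ₁ = 449.2 mol.
Yield of B: 2ξ₂ / 588 = 1.15 → ξ₂ = 338.1 mol.
Outlet amounts (n = n₀ + Σ ν·ξ):
  D: 588 − 1(449.2) = 138.8
  A: 0 + 2(449.2) − 1(338.1) = 560.4
  B: 0 + 2(338.1) = 676.2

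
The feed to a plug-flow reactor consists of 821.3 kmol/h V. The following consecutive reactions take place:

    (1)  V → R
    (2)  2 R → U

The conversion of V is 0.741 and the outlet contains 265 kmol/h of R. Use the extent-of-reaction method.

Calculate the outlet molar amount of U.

172 kmol/h

Conversion of V: V consumed = 1ξ₁ = 0.741 × 821.3 → ξ₁ = 608.6 kmol/h.
R balance: n_R = 0 + 1ξ₁ − 2ξ₂ = 265 → ξ₂ = (1·608.6 − 265)/2 = 171.8 kmol/h.
Outlet amounts (n = n₀ + Σ ν·ξ):
  V: 821.3 − 1(608.6) = 212.7
  R: 0 + 1(608.6) − 2(171.8) = 265
  U: 0 + 1(171.8) = 171.8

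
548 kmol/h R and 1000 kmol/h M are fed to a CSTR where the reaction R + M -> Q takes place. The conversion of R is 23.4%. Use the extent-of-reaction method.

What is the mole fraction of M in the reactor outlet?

R reacted = 0.234 × 548 = 128.2 kmol/h; ν_R = −1, so ξ = 128.2/1 = 128.2 kmol/h.
Outlet amounts (n = n₀ + ν ξ):
  R: 548 − 1(128.2) = 419.8
  M: 1000 − 1(128.2) = 871.8
  Q: 0 + 1(128.2) = 128.2
Total out = 1420 kmol/h; y_M = 871.8 / 1420 = 0.614.

0.614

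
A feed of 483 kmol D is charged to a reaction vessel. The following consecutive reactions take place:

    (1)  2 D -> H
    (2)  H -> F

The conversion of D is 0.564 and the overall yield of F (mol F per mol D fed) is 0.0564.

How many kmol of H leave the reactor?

109 kmol

Conversion of D: D consumed = 2ξ₁ = 0.564 × 483 → ξ₁ = 136.2 kmol.
Yield of F: 1ξ₂ / 483 = 0.0564 → ξ₂ = 27.24 kmol.
Outlet amounts (n = n₀ + Σ ν·ξ):
  D: 483 − 2(136.2) = 210.6
  H: 0 + 1(136.2) − 1(27.24) = 109
  F: 0 + 1(27.24) = 27.24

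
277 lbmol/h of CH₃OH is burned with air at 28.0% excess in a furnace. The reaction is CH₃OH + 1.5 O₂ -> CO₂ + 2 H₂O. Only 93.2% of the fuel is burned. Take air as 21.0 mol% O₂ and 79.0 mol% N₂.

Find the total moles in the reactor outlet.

2940 lbmol/h

Stoichiometric O₂ = 1.5 × 277 = 415.5 lbmol/h; O₂ fed = 415.5 × 1.280 = 531.8 lbmol/h.
N₂ fed = 531.8 × 79/21 = 2001 lbmol/h.
Fuel reacted = 0.932 × 277 → ξ = 258.2 lbmol/h.
Outlet (n = n₀ + ν ξ):
  CH₃OH: 277 − 1(258.2) = 18.84
  O₂: 531.8 − 1.5(258.2) = 144.6
  N₂: 2001 (inert)
  CO₂: 0 + 1(258.2) = 258.2
  H₂O: 0 + 2(258.2) = 516.3
Total out = 18.84 + 144.6 + 2001 + 258.2 + 516.3 = 2939 lbmol/h.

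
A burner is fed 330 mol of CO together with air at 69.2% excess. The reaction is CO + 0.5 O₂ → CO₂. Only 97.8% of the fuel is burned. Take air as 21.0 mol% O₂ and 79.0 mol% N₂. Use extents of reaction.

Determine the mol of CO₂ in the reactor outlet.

323 mol

Stoichiometric O₂ = 0.5 × 330 = 165 mol; O₂ fed = 165 × 1.692 = 279.2 mol.
N₂ fed = 279.2 × 79/21 = 1050 mol.
Fuel reacted = 0.978 × 330 → ξ = 322.7 mol.
Outlet (n = n₀ + ν ξ):
  CO: 330 − 1(322.7) = 7.26
  O₂: 279.2 − 0.5(322.7) = 117.8
  N₂: 1050 (inert)
  CO₂: 0 + 1(322.7) = 322.7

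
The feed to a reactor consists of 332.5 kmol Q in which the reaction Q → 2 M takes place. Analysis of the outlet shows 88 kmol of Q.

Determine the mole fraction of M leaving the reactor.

For Q: n = n₀ − 1ξ → 88 = 332.5 − 1ξ, giving ξ = 244.5 kmol.
Outlet amounts (n = n₀ + ν ξ):
  Q: 332.5 − 1(244.5) = 88
  M: 0 + 2(244.5) = 489
Total out = 577 kmol; y_M = 489 / 577 = 0.8475.

0.847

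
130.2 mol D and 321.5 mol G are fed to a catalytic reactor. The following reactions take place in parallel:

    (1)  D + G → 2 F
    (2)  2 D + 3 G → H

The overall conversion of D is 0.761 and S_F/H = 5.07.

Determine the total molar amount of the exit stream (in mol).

364 mol

Conversion of D: D consumed = 0.761 × 130.2 = 99.08 mol = 1ξ₁ + 2ξ₂.
Selectivity: 2ξ₁ / (1ξ₂) = 5.07 → ξ₁ = 2.535 ξ₂.
Substitute: (1·2.535 + 2) ξ₂ = 99.08 → ξ₂ = 21.85 mol, ξ₁ = 55.39 mol.
Outlet amounts (n = n₀ + Σ ν·ξ):
  D: 130.2 − 1(55.39) − 2(21.85) = 31.12
  G: 321.5 − 1(55.39) − 3(21.85) = 200.6
  F: 0 + 2(55.39) = 110.8
  H: 0 + 1(21.85) = 21.85
Total out = 31.12 + 200.6 + 110.8 + 21.85 = 364.3 mol.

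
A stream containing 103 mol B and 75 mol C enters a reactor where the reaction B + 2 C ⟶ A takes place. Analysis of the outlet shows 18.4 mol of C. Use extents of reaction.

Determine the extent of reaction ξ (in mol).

ξ = 28.3 mol

For C: n = n₀ − 2ξ → 18.4 = 75 − 2ξ, giving ξ = 28.3 mol.
Outlet amounts (n = n₀ + ν ξ):
  B: 103 − 1(28.3) = 74.7
  C: 75 − 2(28.3) = 18.4
  A: 0 + 1(28.3) = 28.3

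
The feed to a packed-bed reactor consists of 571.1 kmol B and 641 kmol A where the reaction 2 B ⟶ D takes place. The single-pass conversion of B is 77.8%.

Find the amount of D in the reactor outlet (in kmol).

B reacted = 0.778 × 571.1 = 444.3 kmol; ν_B = −2, so ξ = 444.3/2 = 222.2 kmol.
Outlet amounts (n = n₀ + ν ξ):
  B: 571.1 − 2(222.2) = 126.8
  D: 0 + 1(222.2) = 222.2
  A: 641 (inert)

222 kmol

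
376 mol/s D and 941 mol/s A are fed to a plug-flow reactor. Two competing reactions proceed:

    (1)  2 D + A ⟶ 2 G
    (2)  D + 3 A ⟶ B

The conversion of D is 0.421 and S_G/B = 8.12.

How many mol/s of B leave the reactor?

Conversion of D: D consumed = 0.421 × 376 = 158.3 mol/s = 2ξ₁ + 1ξ₂.
Selectivity: 2ξ₁ / (1ξ₂) = 8.12 → ξ₁ = 4.06 ξ₂.
Substitute: (2·4.06 + 1) ξ₂ = 158.3 → ξ₂ = 17.36 mol/s, ξ₁ = 70.47 mol/s.
Outlet amounts (n = n₀ + Σ ν·ξ):
  D: 376 − 2(70.47) − 1(17.36) = 217.7
  A: 941 − 1(70.47) − 3(17.36) = 818.5
  G: 0 + 2(70.47) = 140.9
  B: 0 + 1(17.36) = 17.36

17.4 mol/s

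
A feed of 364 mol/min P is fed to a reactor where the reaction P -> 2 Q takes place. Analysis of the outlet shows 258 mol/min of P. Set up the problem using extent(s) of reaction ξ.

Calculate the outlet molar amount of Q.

For P: n = n₀ − 1ξ → 258 = 364 − 1ξ, giving ξ = 106 mol/min.
Outlet amounts (n = n₀ + ν ξ):
  P: 364 − 1(106) = 258
  Q: 0 + 2(106) = 212

212 mol/min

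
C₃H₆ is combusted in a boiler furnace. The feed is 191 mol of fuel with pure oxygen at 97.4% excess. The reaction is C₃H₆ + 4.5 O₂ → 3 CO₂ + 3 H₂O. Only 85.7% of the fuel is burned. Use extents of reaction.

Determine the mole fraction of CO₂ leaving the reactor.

Stoichiometric O₂ = 4.5 × 191 = 859.5 mol; O₂ fed = 859.5 × 1.974 = 1697 mol.
Fuel reacted = 0.857 × 191 → ξ = 163.7 mol.
Outlet (n = n₀ + ν ξ):
  C₃H₆: 191 − 1(163.7) = 27.31
  O₂: 1697 − 4.5(163.7) = 960.1
  CO₂: 0 + 3(163.7) = 491.1
  H₂O: 0 + 3(163.7) = 491.1
Total out = 1969 mol; y_CO₂ = 491.1 / 1969 = 0.2493.

0.249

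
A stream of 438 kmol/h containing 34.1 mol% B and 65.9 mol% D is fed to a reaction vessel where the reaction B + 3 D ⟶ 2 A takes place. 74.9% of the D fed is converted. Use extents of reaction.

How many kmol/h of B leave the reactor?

D reacted = 0.749 × 288.6 = 216.2 kmol/h; ν_D = −3, so ξ = 216.2/3 = 72.06 kmol/h.
Outlet amounts (n = n₀ + ν ξ):
  B: 149.4 − 1(72.06) = 77.29
  D: 288.6 − 3(72.06) = 72.45
  A: 0 + 2(72.06) = 144.1

77.3 kmol/h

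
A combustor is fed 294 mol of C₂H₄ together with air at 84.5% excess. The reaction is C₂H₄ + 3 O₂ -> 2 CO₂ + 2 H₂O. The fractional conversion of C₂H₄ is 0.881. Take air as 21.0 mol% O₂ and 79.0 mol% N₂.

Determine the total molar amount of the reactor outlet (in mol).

8040 mol

Stoichiometric O₂ = 3 × 294 = 882 mol; O₂ fed = 882 × 1.845 = 1627 mol.
N₂ fed = 1627 × 79/21 = 6122 mol.
Fuel reacted = 0.881 × 294 → ξ = 259 mol.
Outlet (n = n₀ + ν ξ):
  C₂H₄: 294 − 1(259) = 34.99
  O₂: 1627 − 3(259) = 850.2
  N₂: 6122 (inert)
  CO₂: 0 + 2(259) = 518
  H₂O: 0 + 2(259) = 518
Total out = 34.99 + 850.2 + 6122 + 518 + 518 = 8043 mol.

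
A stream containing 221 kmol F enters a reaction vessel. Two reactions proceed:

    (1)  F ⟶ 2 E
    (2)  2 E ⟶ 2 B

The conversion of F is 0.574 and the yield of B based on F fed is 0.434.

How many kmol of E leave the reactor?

158 kmol

Conversion of F: F consumed = 1ξ₁ = 0.574 × 221 → ξ₁ = 126.9 kmol.
Yield of B: 2ξ₂ / 221 = 0.434 → ξ₂ = 47.96 kmol.
Outlet amounts (n = n₀ + Σ ν·ξ):
  F: 221 − 1(126.9) = 94.15
  E: 0 + 2(126.9) − 2(47.96) = 157.8
  B: 0 + 2(47.96) = 95.91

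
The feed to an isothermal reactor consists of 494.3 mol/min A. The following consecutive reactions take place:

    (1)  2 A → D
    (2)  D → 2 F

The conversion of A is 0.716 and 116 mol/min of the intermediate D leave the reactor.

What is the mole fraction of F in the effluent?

Conversion of A: A consumed = 2ξ₁ = 0.716 × 494.3 → ξ₁ = 177 mol/min.
D balance: n_D = 0 + 1ξ₁ − 1ξ₂ = 116 → ξ₂ = (1·177 − 116)/1 = 60.96 mol/min.
Outlet amounts (n = n₀ + Σ ν·ξ):
  A: 494.3 − 2(177) = 140.4
  D: 0 + 1(177) − 1(60.96) = 116
  F: 0 + 2(60.96) = 121.9
Total out = 378.3 mol/min; y_F = 121.9 / 378.3 = 0.3223.

0.322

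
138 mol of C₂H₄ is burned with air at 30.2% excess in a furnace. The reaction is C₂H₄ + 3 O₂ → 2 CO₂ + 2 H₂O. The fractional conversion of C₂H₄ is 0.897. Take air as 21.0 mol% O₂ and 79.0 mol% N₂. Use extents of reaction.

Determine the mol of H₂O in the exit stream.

Stoichiometric O₂ = 3 × 138 = 414 mol; O₂ fed = 414 × 1.302 = 539 mol.
N₂ fed = 539 × 79/21 = 2028 mol.
Fuel reacted = 0.897 × 138 → ξ = 123.8 mol.
Outlet (n = n₀ + ν ξ):
  C₂H₄: 138 − 1(123.8) = 14.21
  O₂: 539 − 3(123.8) = 167.7
  N₂: 2028 (inert)
  CO₂: 0 + 2(123.8) = 247.6
  H₂O: 0 + 2(123.8) = 247.6

248 mol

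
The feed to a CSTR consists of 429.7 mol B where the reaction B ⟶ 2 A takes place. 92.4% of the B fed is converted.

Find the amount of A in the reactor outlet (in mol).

B reacted = 0.924 × 429.7 = 397 mol; ν_B = −1, so ξ = 397/1 = 397 mol.
Outlet amounts (n = n₀ + ν ξ):
  B: 429.7 − 1(397) = 32.66
  A: 0 + 2(397) = 794.1

794 mol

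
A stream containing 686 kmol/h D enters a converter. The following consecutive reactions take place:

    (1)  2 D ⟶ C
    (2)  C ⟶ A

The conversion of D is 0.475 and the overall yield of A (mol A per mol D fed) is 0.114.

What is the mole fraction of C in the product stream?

Conversion of D: D consumed = 2ξ₁ = 0.475 × 686 → ξ₁ = 162.9 kmol/h.
Yield of A: 1ξ₂ / 686 = 0.114 → ξ₂ = 78.2 kmol/h.
Outlet amounts (n = n₀ + Σ ν·ξ):
  D: 686 − 2(162.9) = 360.2
  C: 0 + 1(162.9) − 1(78.2) = 84.72
  A: 0 + 1(78.2) = 78.2
Total out = 523.1 kmol/h; y_C = 84.72 / 523.1 = 0.162.

0.162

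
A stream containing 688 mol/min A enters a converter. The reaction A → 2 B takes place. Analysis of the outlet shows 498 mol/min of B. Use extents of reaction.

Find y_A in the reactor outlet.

For B: n = n₀ + 2ξ → 498 = 0 + 2ξ, giving ξ = 249 mol/min.
Outlet amounts (n = n₀ + ν ξ):
  A: 688 − 1(249) = 439
  B: 0 + 2(249) = 498
Total out = 937 mol/min; y_A = 439 / 937 = 0.4685.

0.469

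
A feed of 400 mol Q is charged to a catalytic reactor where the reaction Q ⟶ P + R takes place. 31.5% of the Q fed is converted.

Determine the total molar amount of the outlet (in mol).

Q reacted = 0.315 × 400 = 126 mol; ν_Q = −1, so ξ = 126/1 = 126 mol.
Outlet amounts (n = n₀ + ν ξ):
  Q: 400 − 1(126) = 274
  P: 0 + 1(126) = 126
  R: 0 + 1(126) = 126
Total out = 274 + 126 + 126 = 526 mol.

526 mol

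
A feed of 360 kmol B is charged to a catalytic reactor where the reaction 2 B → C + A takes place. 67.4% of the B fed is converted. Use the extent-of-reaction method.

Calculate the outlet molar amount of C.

121 kmol

B reacted = 0.674 × 360 = 242.6 kmol; ν_B = −2, so ξ = 242.6/2 = 121.3 kmol.
Outlet amounts (n = n₀ + ν ξ):
  B: 360 − 2(121.3) = 117.4
  C: 0 + 1(121.3) = 121.3
  A: 0 + 1(121.3) = 121.3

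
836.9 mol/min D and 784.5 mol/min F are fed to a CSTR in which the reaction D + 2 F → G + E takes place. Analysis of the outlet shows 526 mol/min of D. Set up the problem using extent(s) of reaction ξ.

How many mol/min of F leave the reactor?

163 mol/min

For D: n = n₀ − 1ξ → 526 = 836.9 − 1ξ, giving ξ = 310.9 mol/min.
Outlet amounts (n = n₀ + ν ξ):
  D: 836.9 − 1(310.9) = 526
  F: 784.5 − 2(310.9) = 162.7
  G: 0 + 1(310.9) = 310.9
  E: 0 + 1(310.9) = 310.9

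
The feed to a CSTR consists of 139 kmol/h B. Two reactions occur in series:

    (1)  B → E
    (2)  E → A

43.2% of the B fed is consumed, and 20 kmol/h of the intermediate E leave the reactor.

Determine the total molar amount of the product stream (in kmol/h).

139 kmol/h

Conversion of B: B consumed = 1ξ₁ = 0.432 × 139 → ξ₁ = 60.05 kmol/h.
E balance: n_E = 0 + 1ξ₁ − 1ξ₂ = 20 → ξ₂ = (1·60.05 − 20)/1 = 40.05 kmol/h.
Outlet amounts (n = n₀ + Σ ν·ξ):
  B: 139 − 1(60.05) = 78.95
  E: 0 + 1(60.05) − 1(40.05) = 20
  A: 0 + 1(40.05) = 40.05
Total out = 78.95 + 20 + 40.05 = 139 kmol/h.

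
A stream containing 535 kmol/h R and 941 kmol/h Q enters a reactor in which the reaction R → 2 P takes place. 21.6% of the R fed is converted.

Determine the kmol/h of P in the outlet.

231 kmol/h

R reacted = 0.216 × 535 = 115.6 kmol/h; ν_R = −1, so ξ = 115.6/1 = 115.6 kmol/h.
Outlet amounts (n = n₀ + ν ξ):
  R: 535 − 1(115.6) = 419.4
  P: 0 + 2(115.6) = 231.1
  Q: 941 (inert)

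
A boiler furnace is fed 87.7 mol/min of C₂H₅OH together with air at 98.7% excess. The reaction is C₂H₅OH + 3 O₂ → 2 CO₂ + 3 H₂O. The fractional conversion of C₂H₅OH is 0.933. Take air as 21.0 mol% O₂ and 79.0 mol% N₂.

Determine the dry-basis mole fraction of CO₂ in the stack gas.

0.0678

Stoichiometric O₂ = 3 × 87.7 = 263.1 mol/min; O₂ fed = 263.1 × 1.987 = 522.8 mol/min.
N₂ fed = 522.8 × 79/21 = 1967 mol/min.
Fuel reacted = 0.933 × 87.7 → ξ = 81.82 mol/min.
Outlet (n = n₀ + ν ξ):
  C₂H₅OH: 87.7 − 1(81.82) = 5.876
  O₂: 522.8 − 3(81.82) = 277.3
  N₂: 1967 (inert)
  CO₂: 0 + 2(81.82) = 163.6
  H₂O: 0 + 3(81.82) = 245.5
Dry total = 2413 mol/min; y_CO₂ (dry) = 163.6 / 2413 = 0.06781.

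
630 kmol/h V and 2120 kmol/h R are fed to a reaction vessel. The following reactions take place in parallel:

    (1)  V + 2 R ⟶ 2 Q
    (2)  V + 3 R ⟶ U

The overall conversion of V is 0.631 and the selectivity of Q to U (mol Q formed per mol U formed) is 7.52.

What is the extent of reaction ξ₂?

Conversion of V: V consumed = 0.631 × 630 = 397.5 kmol/h = 1ξ₁ + 1ξ₂.
Selectivity: 2ξ₁ / (1ξ₂) = 7.52 → ξ₁ = 3.76 ξ₂.
Substitute: (1·3.76 + 1) ξ₂ = 397.5 → ξ₂ = 83.51 kmol/h, ξ₁ = 314 kmol/h.
Outlet amounts (n = n₀ + Σ ν·ξ):
  V: 630 − 1(314) − 1(83.51) = 232.5
  R: 2120 − 2(314) − 3(83.51) = 1241
  Q: 0 + 2(314) = 628
  U: 0 + 1(83.51) = 83.51

ξ₂ = 83.5 kmol/h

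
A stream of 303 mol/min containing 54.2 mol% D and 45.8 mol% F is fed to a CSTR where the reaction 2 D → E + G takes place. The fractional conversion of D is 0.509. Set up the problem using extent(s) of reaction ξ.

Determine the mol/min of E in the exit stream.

D reacted = 0.509 × 164.2 = 83.59 mol/min; ν_D = −2, so ξ = 83.59/2 = 41.8 mol/min.
Outlet amounts (n = n₀ + ν ξ):
  D: 164.2 − 2(41.8) = 80.63
  E: 0 + 1(41.8) = 41.8
  G: 0 + 1(41.8) = 41.8
  F: 138.8 (inert)

41.8 mol/min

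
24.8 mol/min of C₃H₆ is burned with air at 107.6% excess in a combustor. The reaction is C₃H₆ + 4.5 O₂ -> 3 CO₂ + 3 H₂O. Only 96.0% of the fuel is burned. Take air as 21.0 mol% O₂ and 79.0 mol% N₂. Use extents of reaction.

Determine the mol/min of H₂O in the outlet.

Stoichiometric O₂ = 4.5 × 24.8 = 111.6 mol/min; O₂ fed = 111.6 × 2.076 = 231.7 mol/min.
N₂ fed = 231.7 × 79/21 = 871.6 mol/min.
Fuel reacted = 0.96 × 24.8 → ξ = 23.81 mol/min.
Outlet (n = n₀ + ν ξ):
  C₃H₆: 24.8 − 1(23.81) = 0.992
  O₂: 231.7 − 4.5(23.81) = 124.5
  N₂: 871.6 (inert)
  CO₂: 0 + 3(23.81) = 71.42
  H₂O: 0 + 3(23.81) = 71.42

71.4 mol/min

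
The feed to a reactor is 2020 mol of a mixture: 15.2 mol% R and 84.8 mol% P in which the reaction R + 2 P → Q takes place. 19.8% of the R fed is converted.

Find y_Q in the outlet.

R reacted = 0.198 × 307 = 60.79 mol; ν_R = −1, so ξ = 60.79/1 = 60.79 mol.
Outlet amounts (n = n₀ + ν ξ):
  R: 307 − 1(60.79) = 246.2
  P: 1713 − 2(60.79) = 1591
  Q: 0 + 1(60.79) = 60.79
Total out = 1898 mol; y_Q = 60.79 / 1898 = 0.03202.

0.032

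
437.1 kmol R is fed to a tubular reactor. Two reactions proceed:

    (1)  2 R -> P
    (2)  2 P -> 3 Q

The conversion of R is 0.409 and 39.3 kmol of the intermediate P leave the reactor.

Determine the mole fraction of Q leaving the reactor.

Conversion of R: R consumed = 2ξ₁ = 0.409 × 437.1 → ξ₁ = 89.39 kmol.
P balance: n_P = 0 + 1ξ₁ − 2ξ₂ = 39.3 → ξ₂ = (1·89.39 − 39.3)/2 = 25.04 kmol.
Outlet amounts (n = n₀ + Σ ν·ξ):
  R: 437.1 − 2(89.39) = 258.3
  P: 0 + 1(89.39) − 2(25.04) = 39.3
  Q: 0 + 3(25.04) = 75.13
Total out = 372.8 kmol; y_Q = 75.13 / 372.8 = 0.2016.

0.202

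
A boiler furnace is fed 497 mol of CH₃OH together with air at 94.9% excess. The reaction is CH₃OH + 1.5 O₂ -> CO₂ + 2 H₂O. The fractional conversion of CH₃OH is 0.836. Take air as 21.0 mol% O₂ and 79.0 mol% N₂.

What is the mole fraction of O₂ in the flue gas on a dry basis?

Stoichiometric O₂ = 1.5 × 497 = 745.5 mol; O₂ fed = 745.5 × 1.949 = 1453 mol.
N₂ fed = 1453 × 79/21 = 5466 mol.
Fuel reacted = 0.836 × 497 → ξ = 415.5 mol.
Outlet (n = n₀ + ν ξ):
  CH₃OH: 497 − 1(415.5) = 81.51
  O₂: 1453 − 1.5(415.5) = 829.7
  N₂: 5466 (inert)
  CO₂: 0 + 1(415.5) = 415.5
  H₂O: 0 + 2(415.5) = 831
Dry total = 6793 mol; y_O₂ (dry) = 829.7 / 6793 = 0.1222.

0.122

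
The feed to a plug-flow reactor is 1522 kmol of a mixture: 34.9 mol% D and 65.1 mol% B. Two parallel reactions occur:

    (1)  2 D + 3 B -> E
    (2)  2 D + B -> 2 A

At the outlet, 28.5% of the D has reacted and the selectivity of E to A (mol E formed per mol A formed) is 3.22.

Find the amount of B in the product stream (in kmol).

Conversion of D: D consumed = 0.285 × 531.2 = 151.4 kmol = 2ξ₁ + 2ξ₂.
Selectivity: 1ξ₁ / (2ξ₂) = 3.22 → ξ₁ = 6.44 ξ₂.
Substitute: (2·6.44 + 2) ξ₂ = 151.4 → ξ₂ = 10.17 kmol, ξ₁ = 65.52 kmol.
Outlet amounts (n = n₀ + Σ ν·ξ):
  D: 531.2 − 2(65.52) − 2(10.17) = 379.8
  B: 990.8 − 3(65.52) − 1(10.17) = 784.1
  E: 0 + 1(65.52) = 65.52
  A: 0 + 2(10.17) = 20.35

784 kmol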